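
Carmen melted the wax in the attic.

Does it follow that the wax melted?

'Carmen melted the wax' is the causative; it entails the inchoative 'the wax melted'.

yes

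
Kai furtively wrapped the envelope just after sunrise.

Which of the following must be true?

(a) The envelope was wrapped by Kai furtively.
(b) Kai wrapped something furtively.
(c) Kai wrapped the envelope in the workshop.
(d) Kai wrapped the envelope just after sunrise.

(a), (b), (d)

(a) Entailed — dropping 'just after sunrise' leaves a sub-description the original still satisfies.
(b) Entailed — the original entails any weakening of itself; this just drops 'just after sunrise' and generalizes the patient.
(c) Not entailed — 'in the workshop' adds information not in the original event.
(d) Entailed — dropping 'furtively' leaves a sub-description the original still satisfies.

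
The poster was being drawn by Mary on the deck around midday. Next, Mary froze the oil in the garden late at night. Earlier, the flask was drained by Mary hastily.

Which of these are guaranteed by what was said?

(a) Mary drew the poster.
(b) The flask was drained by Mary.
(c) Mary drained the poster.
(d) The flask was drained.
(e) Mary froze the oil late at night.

(a) Not entailed — 'was drawing' is progressive on an accomplishment; it does not entail the completed 'drew'.
(b) Entailed — every conjunct here is already in the original draining event.
(c) Not entailed — Mary drained the flask, not the poster; the poster belongs to the drawing event.
(d) Entailed — dropping 'hastily' and generalizing the agent leaves a sub-description the original still satisfies.
(e) Entailed — the original entails any weakening of itself; this just drops 'in the garden'.

(b), (d), (e)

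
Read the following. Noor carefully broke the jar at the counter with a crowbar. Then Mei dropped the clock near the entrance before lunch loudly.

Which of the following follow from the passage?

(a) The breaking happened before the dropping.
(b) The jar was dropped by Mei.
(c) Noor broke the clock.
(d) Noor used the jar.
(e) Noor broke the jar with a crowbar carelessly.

(a)

(a) Entailed — the narrative places the breaking before the dropping.
(b) Not entailed — Mei dropped the clock, not the jar; the jar belongs to the breaking event.
(c) Not entailed — Noor broke the jar, not the clock; the clock belongs to the dropping event.
(d) Not entailed — the jar is the patient, not an instrument — Noor used a crowbar.
(e) Not entailed — 'carelessly' adds a manner not in (and inconsistent with) the original.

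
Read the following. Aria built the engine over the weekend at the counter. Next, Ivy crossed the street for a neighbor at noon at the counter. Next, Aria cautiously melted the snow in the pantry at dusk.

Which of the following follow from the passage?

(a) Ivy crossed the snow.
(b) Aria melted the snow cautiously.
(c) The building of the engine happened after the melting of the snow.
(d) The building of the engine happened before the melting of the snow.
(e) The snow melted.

(a) Not entailed — Ivy crossed the street, not the snow; the snow belongs to the melting event.
(b) Entailed — this follows by dropping conjuncts from the melting event's description.
(c) Not entailed — the narrative places the building before the melting, not after.
(d) Entailed — the narrative places the building before the melting.
(e) Entailed — 'Aria melted the snow' is causative; it entails the inchoative 'the snow melted'.

(b), (d), (e)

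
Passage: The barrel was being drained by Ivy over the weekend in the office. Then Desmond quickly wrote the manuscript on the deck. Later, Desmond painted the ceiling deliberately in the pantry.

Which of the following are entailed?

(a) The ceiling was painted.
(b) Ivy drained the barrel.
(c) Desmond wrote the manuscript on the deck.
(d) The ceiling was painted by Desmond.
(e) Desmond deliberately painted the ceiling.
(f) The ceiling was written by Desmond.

(a) Entailed — this follows by dropping conjuncts from the painting event's description.
(b) Not entailed — 'was draining' is progressive on an accomplishment; it does not entail the completed 'drained'.
(c) Entailed — the original entails any weakening of itself; this just drops 'quickly'.
(d) Entailed — dropping 'in the pantry', 'deliberately' leaves a sub-description the original still satisfies.
(e) Entailed — dropping 'in the pantry' leaves a sub-description the original still satisfies.
(f) Not entailed — Desmond wrote the manuscript, not the ceiling; the ceiling belongs to the painting event.

(a), (c), (d), (e)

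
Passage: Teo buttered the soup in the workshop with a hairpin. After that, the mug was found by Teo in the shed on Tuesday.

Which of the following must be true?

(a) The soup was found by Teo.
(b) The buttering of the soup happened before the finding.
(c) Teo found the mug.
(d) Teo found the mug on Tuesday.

(a) Not entailed — Teo found the mug, not the soup; the soup belongs to the buttering event.
(b) Entailed — the narrative places the buttering before the finding.
(c) Entailed — the original entails any weakening of itself; this just drops 'in the shed', 'on Tuesday'.
(d) Entailed — the original entails any weakening of itself; this just drops 'in the shed'.

(b), (c), (d)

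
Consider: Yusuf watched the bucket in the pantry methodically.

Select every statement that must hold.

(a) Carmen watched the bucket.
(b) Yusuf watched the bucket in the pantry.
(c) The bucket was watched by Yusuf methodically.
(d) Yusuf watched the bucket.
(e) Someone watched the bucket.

(b), (c), (d), (e)

(a) Not entailed — the passage has Yusuf watching the bucket, not Carmen.
(b) Entailed — dropping 'methodically' leaves a sub-description the original still satisfies.
(c) Entailed — the original entails any weakening of itself; this just drops 'in the pantry'.
(d) Entailed — this follows by dropping conjuncts from the watching event's description.
(e) Entailed — this follows by dropping conjuncts from the watching event's description.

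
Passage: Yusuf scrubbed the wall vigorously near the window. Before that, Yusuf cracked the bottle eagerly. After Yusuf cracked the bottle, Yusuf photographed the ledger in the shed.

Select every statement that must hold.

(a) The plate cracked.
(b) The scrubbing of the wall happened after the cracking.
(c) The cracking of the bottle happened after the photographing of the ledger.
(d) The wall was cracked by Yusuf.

(b)

(a) Not entailed — the bottle is what cracked, not the plate.
(b) Entailed — the narrative places the cracking before the scrubbing.
(c) Not entailed — the narrative places the cracking before the photographing, not after.
(d) Not entailed — Yusuf cracked the bottle, not the wall; the wall belongs to the scrubbing event.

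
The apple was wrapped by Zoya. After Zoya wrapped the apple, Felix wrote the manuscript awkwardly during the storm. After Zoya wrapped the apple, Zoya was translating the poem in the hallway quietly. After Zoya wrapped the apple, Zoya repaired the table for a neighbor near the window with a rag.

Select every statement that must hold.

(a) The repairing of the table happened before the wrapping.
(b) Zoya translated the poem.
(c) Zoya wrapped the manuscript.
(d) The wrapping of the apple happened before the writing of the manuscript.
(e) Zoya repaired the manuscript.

(d)

(a) Not entailed — the narrative places the wrapping before the repairing, not after.
(b) Not entailed — 'was translating' is progressive on an accomplishment; it does not entail the completed 'translated'.
(c) Not entailed — Zoya wrapped the apple, not the manuscript; the manuscript belongs to the writing event.
(d) Entailed — the narrative places the wrapping before the writing.
(e) Not entailed — Zoya repaired the table, not the manuscript; the manuscript belongs to the writing event.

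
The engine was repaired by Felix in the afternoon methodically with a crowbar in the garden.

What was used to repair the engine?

a crowbar

'with a crowbar' marks the instrument of the repairing event.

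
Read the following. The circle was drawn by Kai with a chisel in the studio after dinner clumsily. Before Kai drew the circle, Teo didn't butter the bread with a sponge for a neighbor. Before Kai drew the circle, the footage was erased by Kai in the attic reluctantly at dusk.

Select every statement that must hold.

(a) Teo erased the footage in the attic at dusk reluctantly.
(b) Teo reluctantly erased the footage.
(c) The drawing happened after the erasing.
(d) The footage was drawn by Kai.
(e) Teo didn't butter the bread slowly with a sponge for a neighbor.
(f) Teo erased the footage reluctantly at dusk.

(c), (e)

(a) Not entailed — the passage has Kai erasing the footage, not Teo.
(b) Not entailed — the passage has Kai erasing the footage, not Teo.
(c) Entailed — the narrative places the erasing before the drawing.
(d) Not entailed — Kai drew the circle, not the footage; the footage belongs to the erasing event.
(e) Entailed — under negation, adding a further restriction is entailed: if no such buttering event occurred, none occurred slowly either.
(f) Not entailed — the passage has Kai erasing the footage, not Teo.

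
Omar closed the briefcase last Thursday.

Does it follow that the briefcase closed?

'Omar closed the briefcase' is the causative; it entails the inchoative 'the briefcase closed'.

yes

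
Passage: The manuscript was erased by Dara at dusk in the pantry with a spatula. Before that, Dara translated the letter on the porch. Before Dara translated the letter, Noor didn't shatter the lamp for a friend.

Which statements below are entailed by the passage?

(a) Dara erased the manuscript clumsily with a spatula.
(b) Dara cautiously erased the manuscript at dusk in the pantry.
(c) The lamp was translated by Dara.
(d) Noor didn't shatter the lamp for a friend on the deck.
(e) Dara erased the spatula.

(a) Not entailed — 'clumsily' adds information not in the original event.
(b) Not entailed — 'cautiously' adds information not in the original event.
(c) Not entailed — Dara translated the letter, not the lamp; the lamp belongs to the shattering event.
(d) Entailed — under negation, adding a further restriction is entailed: if no such shattering event occurred, none occurred on the deck either.
(e) Not entailed — the spatula is the instrument, not what was erased.

(d)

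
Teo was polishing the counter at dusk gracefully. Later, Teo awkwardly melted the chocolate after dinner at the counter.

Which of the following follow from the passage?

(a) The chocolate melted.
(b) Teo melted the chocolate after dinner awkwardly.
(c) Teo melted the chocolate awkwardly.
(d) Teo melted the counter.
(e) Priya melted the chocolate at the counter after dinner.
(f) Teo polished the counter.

(a) Entailed — 'Teo melted the chocolate' is causative; it entails the inchoative 'the chocolate melted'.
(b) Entailed — the original entails any weakening of itself; this just drops 'at the counter'.
(c) Entailed — dropping 'at the counter', 'after dinner' leaves a sub-description the original still satisfies.
(d) Not entailed — Teo melted the chocolate, not the counter; the counter belongs to the polishing event.
(e) Not entailed — the passage has Teo melting the chocolate, not Priya.
(f) Entailed — 'polish' is an activity; 'was polishing' entails that some polishing happened, so 'polished' holds.

(a), (b), (c), (f)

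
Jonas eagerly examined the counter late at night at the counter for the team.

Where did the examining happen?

'at the counter' marks the location of the examining event.

at the counter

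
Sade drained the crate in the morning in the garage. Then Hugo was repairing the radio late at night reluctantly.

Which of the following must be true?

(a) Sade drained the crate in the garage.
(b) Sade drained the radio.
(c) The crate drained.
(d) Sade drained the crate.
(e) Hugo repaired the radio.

(a) Entailed — dropping 'in the morning' leaves a sub-description the original still satisfies.
(b) Not entailed — Sade drained the crate, not the radio; the radio belongs to the repairing event.
(c) Entailed — 'Sade drained the crate' is causative; it entails the inchoative 'the crate drained'.
(d) Entailed — every conjunct here is already in the original draining event.
(e) Not entailed — 'was repairing' is progressive on an accomplishment; it does not entail the completed 'repaired'.

(a), (c), (d)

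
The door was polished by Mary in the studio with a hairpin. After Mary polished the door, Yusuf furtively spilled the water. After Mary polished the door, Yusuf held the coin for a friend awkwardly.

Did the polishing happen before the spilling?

The narrative orders the polishing before the spilling.

yes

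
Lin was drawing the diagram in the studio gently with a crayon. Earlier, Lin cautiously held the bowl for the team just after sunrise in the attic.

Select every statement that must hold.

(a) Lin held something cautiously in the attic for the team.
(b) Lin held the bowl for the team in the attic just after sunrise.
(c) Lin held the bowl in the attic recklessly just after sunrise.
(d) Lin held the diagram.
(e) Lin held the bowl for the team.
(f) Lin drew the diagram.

(a), (b), (e)

(a) Entailed — dropping 'just after sunrise' and generalizing the patient leaves a sub-description the original still satisfies.
(b) Entailed — this follows by dropping conjuncts from the holding event's description.
(c) Not entailed — 'recklessly' adds a manner not in (and inconsistent with) the original.
(d) Not entailed — Lin held the bowl, not the diagram; the diagram belongs to the drawing event.
(e) Entailed — this follows by dropping conjuncts from the holding event's description.
(f) Not entailed — 'was drawing' is progressive on an accomplishment; it does not entail the completed 'drew'.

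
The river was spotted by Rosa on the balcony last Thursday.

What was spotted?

'the river' marks the patient of the spotting event.

the river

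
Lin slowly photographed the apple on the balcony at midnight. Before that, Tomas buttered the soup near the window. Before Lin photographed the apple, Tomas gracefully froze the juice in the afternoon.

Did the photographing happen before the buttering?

The narrative orders the buttering before the photographing.

no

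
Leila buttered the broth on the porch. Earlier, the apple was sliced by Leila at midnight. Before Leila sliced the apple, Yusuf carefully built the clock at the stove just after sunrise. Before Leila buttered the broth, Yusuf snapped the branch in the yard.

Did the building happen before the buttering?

The narrative orders the building before the buttering.

yes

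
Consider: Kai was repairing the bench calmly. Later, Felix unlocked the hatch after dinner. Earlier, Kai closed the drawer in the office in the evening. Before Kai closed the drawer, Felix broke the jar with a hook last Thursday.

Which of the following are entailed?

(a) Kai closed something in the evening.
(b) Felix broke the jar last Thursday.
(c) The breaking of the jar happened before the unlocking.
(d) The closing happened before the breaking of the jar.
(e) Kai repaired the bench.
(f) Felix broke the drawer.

(a) Entailed — every conjunct here is already in the original closing event.
(b) Entailed — this follows by dropping conjuncts from the breaking event's description.
(c) Entailed — the narrative places the breaking before the unlocking.
(d) Not entailed — the narrative places the breaking before the closing, not after.
(e) Not entailed — 'was repairing' is progressive on an accomplishment; it does not entail the completed 'repaired'.
(f) Not entailed — Felix broke the jar, not the drawer; the drawer belongs to the closing event.

(a), (b), (c)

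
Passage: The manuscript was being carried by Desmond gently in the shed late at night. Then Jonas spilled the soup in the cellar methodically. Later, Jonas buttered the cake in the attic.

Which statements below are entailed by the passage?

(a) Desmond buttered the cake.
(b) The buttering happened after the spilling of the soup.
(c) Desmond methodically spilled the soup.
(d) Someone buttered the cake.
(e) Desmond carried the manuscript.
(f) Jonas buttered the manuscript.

(b), (d), (e)

(a) Not entailed — the passage has Jonas buttering the cake, not Desmond.
(b) Entailed — the narrative places the spilling before the buttering.
(c) Not entailed — the passage has Jonas spilling the soup, not Desmond.
(d) Entailed — dropping 'in the attic' and generalizing the agent leaves a sub-description the original still satisfies.
(e) Entailed — 'carry' is an activity; 'was carrying' entails that some carrying happened, so 'carried' holds.
(f) Not entailed — Jonas buttered the cake, not the manuscript; the manuscript belongs to the carrying event.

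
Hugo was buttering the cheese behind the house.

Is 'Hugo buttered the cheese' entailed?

'was buttering' is progressive; for an accomplishment like 'butter the cheese', it doesn't entail completion.

no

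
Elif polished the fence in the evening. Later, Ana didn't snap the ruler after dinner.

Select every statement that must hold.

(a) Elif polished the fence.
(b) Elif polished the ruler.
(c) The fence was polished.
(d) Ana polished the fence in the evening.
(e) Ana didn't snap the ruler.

(a) Entailed — this follows by dropping conjuncts from the polishing event's description.
(b) Not entailed — Elif polished the fence, not the ruler; the ruler belongs to the snapping event.
(c) Entailed — every conjunct here is already in the original polishing event.
(d) Not entailed — the passage has Elif polishing the fence, not Ana.
(e) Not entailed — dropping 'after dinner' under negation is not valid — the original leaves open that Ana snapped the ruler some other way.

(a), (c)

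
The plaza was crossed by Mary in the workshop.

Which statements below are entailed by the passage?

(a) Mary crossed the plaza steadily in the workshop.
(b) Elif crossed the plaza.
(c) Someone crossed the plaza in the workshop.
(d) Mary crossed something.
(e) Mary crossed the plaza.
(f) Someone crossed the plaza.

(c), (d), (e), (f)

(a) Not entailed — 'steadily' adds information not in the original event.
(b) Not entailed — the passage has Mary crossing the plaza, not Elif.
(c) Entailed — the original entails any weakening of itself; this just generalizes the agent.
(d) Entailed — every conjunct here is already in the original crossing event.
(e) Entailed — dropping 'in the workshop' leaves a sub-description the original still satisfies.
(f) Entailed — the original entails any weakening of itself; this just drops 'in the workshop' and generalizes the agent.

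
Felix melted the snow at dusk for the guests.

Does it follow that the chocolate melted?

no

Nothing is said about any chocolate; only the snow is affected.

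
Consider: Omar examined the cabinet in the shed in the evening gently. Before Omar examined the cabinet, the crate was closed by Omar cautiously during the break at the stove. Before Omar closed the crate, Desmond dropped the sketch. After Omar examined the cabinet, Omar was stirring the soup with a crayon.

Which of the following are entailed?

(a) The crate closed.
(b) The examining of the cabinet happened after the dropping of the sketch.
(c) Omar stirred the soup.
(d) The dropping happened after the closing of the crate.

(a) Entailed — 'Omar closed the crate' is causative; it entails the inchoative 'the crate closed'.
(b) Entailed — the narrative places the dropping before the examining.
(c) Entailed — 'stir' is an activity; 'was stirring' entails that some stirring happened, so 'stirred' holds.
(d) Not entailed — the narrative places the dropping before the closing, not after.

(a), (b), (c)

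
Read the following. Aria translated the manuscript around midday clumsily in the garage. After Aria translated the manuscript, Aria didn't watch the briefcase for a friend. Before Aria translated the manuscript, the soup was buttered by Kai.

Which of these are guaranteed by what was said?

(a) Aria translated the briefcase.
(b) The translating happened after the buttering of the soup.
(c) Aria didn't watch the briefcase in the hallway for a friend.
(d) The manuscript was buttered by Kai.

(a) Not entailed — Aria translated the manuscript, not the briefcase; the briefcase belongs to the watching event.
(b) Entailed — the narrative places the buttering before the translating.
(c) Entailed — under negation, adding a further restriction is entailed: if no such watching event occurred, none occurred in the hallway either.
(d) Not entailed — Kai buttered the soup, not the manuscript; the manuscript belongs to the translating event.

(b), (c)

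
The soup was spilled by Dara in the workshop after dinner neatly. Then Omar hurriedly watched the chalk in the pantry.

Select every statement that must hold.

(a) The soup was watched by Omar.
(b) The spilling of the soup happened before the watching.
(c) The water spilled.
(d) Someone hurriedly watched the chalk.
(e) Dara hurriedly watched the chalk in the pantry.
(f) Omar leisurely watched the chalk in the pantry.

(a) Not entailed — Omar watched the chalk, not the soup; the soup belongs to the spilling event.
(b) Entailed — the narrative places the spilling before the watching.
(c) Not entailed — the soup is what spilled, not the water.
(d) Entailed — dropping 'in the pantry' and generalizing the agent leaves a sub-description the original still satisfies.
(e) Not entailed — the passage has Omar watching the chalk, not Dara.
(f) Not entailed — 'leisurely' adds a manner not in (and inconsistent with) the original.

(b), (d)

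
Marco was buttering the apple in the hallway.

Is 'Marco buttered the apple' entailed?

no

'was buttering' is progressive; for an accomplishment like 'butter the apple', it doesn't entail completion.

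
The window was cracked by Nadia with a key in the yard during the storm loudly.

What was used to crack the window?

a key

'with a key' marks the instrument of the cracking event.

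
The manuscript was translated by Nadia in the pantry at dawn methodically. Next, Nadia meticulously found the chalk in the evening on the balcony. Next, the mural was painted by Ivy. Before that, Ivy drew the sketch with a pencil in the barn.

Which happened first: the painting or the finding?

the finding

The connectives place the finding before the painting.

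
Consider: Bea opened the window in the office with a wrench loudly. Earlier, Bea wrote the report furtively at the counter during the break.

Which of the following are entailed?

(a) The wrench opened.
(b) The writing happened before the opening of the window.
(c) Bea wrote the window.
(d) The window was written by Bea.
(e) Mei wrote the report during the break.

(a) Not entailed — the window is what opened, not the wrench.
(b) Entailed — the narrative places the writing before the opening.
(c) Not entailed — Bea wrote the report, not the window; the window belongs to the opening event.
(d) Not entailed — Bea wrote the report, not the window; the window belongs to the opening event.
(e) Not entailed — the passage has Bea writing the report, not Mei.

(b)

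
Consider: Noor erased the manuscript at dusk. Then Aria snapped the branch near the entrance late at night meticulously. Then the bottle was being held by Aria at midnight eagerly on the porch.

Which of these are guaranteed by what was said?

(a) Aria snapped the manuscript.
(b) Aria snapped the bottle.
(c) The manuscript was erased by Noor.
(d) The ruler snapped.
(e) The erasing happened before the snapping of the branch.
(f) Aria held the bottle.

(c), (e), (f)

(a) Not entailed — Aria snapped the branch, not the manuscript; the manuscript belongs to the erasing event.
(b) Not entailed — Aria snapped the branch, not the bottle; the bottle belongs to the holding event.
(c) Entailed — the original entails any weakening of itself; this just drops 'at dusk'.
(d) Not entailed — the branch is what snapped, not the ruler.
(e) Entailed — the narrative places the erasing before the snapping.
(f) Entailed — 'hold' is an activity; 'was holding' entails that some holding happened, so 'held' holds.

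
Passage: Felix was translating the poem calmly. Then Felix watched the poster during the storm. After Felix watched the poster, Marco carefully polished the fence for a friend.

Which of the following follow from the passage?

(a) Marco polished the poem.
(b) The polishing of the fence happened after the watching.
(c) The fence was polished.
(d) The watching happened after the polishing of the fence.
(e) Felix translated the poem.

(b), (c)

(a) Not entailed — Marco polished the fence, not the poem; the poem belongs to the translating event.
(b) Entailed — the narrative places the watching before the polishing.
(c) Entailed — dropping 'carefully', 'for a friend' and generalizing the agent leaves a sub-description the original still satisfies.
(d) Not entailed — the narrative places the watching before the polishing, not after.
(e) Not entailed — 'was translating' is progressive on an accomplishment; it does not entail the completed 'translated'.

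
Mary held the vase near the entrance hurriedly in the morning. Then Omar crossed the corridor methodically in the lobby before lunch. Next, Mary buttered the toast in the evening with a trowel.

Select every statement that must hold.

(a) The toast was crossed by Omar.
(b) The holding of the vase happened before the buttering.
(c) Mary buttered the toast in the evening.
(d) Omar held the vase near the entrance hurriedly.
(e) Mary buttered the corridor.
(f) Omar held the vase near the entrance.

(b), (c)

(a) Not entailed — Omar crossed the corridor, not the toast; the toast belongs to the buttering event.
(b) Entailed — the narrative places the holding before the buttering.
(c) Entailed — the original entails any weakening of itself; this just drops 'with a trowel'.
(d) Not entailed — the passage has Mary holding the vase, not Omar.
(e) Not entailed — Mary buttered the toast, not the corridor; the corridor belongs to the crossing event.
(f) Not entailed — the passage has Mary holding the vase, not Omar.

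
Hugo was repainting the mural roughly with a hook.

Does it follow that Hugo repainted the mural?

no

'was repainting' is progressive; for an accomplishment like 'repaint the mural', it doesn't entail completion.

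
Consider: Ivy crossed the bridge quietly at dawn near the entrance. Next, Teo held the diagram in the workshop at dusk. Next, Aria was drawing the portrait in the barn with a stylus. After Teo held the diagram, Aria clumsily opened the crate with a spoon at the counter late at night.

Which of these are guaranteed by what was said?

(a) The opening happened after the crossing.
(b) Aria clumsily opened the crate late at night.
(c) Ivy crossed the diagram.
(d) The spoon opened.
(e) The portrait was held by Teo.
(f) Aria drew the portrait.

(a) Entailed — the narrative places the crossing before the opening.
(b) Entailed — every conjunct here is already in the original opening event.
(c) Not entailed — Ivy crossed the bridge, not the diagram; the diagram belongs to the holding event.
(d) Not entailed — the crate is what opened, not the spoon.
(e) Not entailed — Teo held the diagram, not the portrait; the portrait belongs to the drawing event.
(f) Not entailed — 'was drawing' is progressive on an accomplishment; it does not entail the completed 'drew'.

(a), (b)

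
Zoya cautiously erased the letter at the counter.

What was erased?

the letter

'the letter' marks the patient of the erasing event.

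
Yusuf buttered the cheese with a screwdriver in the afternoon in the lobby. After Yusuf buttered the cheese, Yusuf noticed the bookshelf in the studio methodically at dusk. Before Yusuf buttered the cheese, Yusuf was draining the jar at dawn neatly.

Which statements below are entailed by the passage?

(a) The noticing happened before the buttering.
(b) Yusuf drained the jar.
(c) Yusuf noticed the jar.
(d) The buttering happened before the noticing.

(d)

(a) Not entailed — the narrative places the buttering before the noticing, not after.
(b) Not entailed — 'was draining' is progressive on an accomplishment; it does not entail the completed 'drained'.
(c) Not entailed — Yusuf noticed the bookshelf, not the jar; the jar belongs to the draining event.
(d) Entailed — the narrative places the buttering before the noticing.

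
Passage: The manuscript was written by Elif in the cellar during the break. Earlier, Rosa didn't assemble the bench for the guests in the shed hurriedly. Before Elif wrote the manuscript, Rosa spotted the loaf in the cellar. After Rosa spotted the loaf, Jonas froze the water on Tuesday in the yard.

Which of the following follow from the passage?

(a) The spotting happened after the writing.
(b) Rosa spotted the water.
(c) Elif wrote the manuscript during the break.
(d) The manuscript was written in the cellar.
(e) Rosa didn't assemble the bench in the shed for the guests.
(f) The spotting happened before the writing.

(c), (d), (f)

(a) Not entailed — the narrative places the spotting before the writing, not after.
(b) Not entailed — Rosa spotted the loaf, not the water; the water belongs to the freezing event.
(c) Entailed — dropping 'in the cellar' leaves a sub-description the original still satisfies.
(d) Entailed — the original entails any weakening of itself; this just drops 'during the break' and generalizes the agent.
(e) Not entailed — dropping 'hurriedly' under negation is not valid — the original leaves open that Rosa assembled the bench some other way.
(f) Entailed — the narrative places the spotting before the writing.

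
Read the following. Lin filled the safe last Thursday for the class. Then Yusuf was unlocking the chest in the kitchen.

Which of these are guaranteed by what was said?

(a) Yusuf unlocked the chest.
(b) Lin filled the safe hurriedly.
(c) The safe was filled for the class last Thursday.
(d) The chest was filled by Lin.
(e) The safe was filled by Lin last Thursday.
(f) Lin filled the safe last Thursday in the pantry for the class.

(a) Not entailed — 'was unlocking' is progressive on an accomplishment; it does not entail the completed 'unlocked'.
(b) Not entailed — 'hurriedly' adds information not in the original event.
(c) Entailed — every conjunct here is already in the original filling event.
(d) Not entailed — Lin filled the safe, not the chest; the chest belongs to the unlocking event.
(e) Entailed — dropping 'for the class' leaves a sub-description the original still satisfies.
(f) Not entailed — 'in the pantry' adds information not in the original event.

(c), (e)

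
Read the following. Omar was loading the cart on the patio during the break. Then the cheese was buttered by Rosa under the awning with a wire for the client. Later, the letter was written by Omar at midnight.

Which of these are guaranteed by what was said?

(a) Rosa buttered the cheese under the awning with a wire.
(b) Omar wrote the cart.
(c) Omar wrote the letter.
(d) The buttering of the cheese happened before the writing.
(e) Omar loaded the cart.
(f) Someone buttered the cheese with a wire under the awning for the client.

(a), (c), (d), (f)

(a) Entailed — dropping 'for the client' leaves a sub-description the original still satisfies.
(b) Not entailed — Omar wrote the letter, not the cart; the cart belongs to the loading event.
(c) Entailed — the original entails any weakening of itself; this just drops 'at midnight'.
(d) Entailed — the narrative places the buttering before the writing.
(e) Not entailed — 'was loading' is progressive on an accomplishment; it does not entail the completed 'loaded'.
(f) Entailed — this follows by dropping conjuncts from the buttering event's description.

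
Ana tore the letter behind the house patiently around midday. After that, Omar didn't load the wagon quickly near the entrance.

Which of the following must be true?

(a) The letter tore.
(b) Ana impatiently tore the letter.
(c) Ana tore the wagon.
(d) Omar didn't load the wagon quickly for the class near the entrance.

(a), (d)

(a) Entailed — 'Ana tore the letter' is causative; it entails the inchoative 'the letter tore'.
(b) Not entailed — 'impatiently' adds a manner not in (and inconsistent with) the original.
(c) Not entailed — Ana tore the letter, not the wagon; the wagon belongs to the loading event.
(d) Entailed — under negation, adding a further restriction is entailed: if no such loading event occurred, none occurred for the class either.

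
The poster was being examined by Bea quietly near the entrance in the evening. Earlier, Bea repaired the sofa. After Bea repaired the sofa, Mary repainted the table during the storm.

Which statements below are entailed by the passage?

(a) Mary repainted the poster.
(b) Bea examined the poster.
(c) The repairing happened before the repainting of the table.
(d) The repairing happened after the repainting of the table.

(b), (c)

(a) Not entailed — Mary repainted the table, not the poster; the poster belongs to the examining event.
(b) Entailed — 'examine' is an activity; 'was examining' entails that some examining happened, so 'examined' holds.
(c) Entailed — the narrative places the repairing before the repainting.
(d) Not entailed — the narrative places the repairing before the repainting, not after.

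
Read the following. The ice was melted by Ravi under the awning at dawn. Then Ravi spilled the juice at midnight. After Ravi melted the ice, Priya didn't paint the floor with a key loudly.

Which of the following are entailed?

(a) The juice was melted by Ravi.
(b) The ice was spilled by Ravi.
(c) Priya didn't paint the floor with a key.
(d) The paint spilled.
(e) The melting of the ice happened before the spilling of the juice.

(e)

(a) Not entailed — Ravi melted the ice, not the juice; the juice belongs to the spilling event.
(b) Not entailed — Ravi spilled the juice, not the ice; the ice belongs to the melting event.
(c) Not entailed — dropping 'loudly' under negation is not valid — the original leaves open that Priya painted the floor some other way.
(d) Not entailed — the juice is what spilled, not the paint.
(e) Entailed — the narrative places the melting before the spilling.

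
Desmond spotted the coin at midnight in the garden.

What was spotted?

'the coin' marks the patient of the spotting event.

the coin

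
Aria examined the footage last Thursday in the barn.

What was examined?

the footage

'the footage' marks the patient of the examining event.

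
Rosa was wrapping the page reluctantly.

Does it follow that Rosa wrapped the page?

no

'was wrapping' is progressive; for an accomplishment like 'wrap the page', it doesn't entail completion.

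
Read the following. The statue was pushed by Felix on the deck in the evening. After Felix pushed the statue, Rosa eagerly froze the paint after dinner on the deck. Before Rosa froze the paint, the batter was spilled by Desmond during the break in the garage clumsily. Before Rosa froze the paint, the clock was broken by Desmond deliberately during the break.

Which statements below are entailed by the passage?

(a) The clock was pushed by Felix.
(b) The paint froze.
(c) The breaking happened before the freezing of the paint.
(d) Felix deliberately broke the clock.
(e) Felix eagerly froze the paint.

(a) Not entailed — Felix pushed the statue, not the clock; the clock belongs to the breaking event.
(b) Entailed — 'Rosa froze the paint' is causative; it entails the inchoative 'the paint froze'.
(c) Entailed — the narrative places the breaking before the freezing.
(d) Not entailed — the passage has Desmond breaking the clock, not Felix.
(e) Not entailed — the passage has Rosa freezing the paint, not Felix.

(b), (c)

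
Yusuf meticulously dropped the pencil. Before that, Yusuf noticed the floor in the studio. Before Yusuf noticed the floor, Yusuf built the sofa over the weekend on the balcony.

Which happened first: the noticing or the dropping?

The connectives place the noticing before the dropping.

the noticing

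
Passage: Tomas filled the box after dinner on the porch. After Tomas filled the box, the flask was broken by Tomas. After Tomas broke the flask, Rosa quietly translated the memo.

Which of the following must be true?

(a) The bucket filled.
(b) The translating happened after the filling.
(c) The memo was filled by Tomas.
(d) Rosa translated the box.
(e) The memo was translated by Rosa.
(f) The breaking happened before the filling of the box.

(a) Not entailed — the box is what filled, not the bucket.
(b) Entailed — the narrative places the filling before the translating.
(c) Not entailed — Tomas filled the box, not the memo; the memo belongs to the translating event.
(d) Not entailed — Rosa translated the memo, not the box; the box belongs to the filling event.
(e) Entailed — dropping 'quietly' leaves a sub-description the original still satisfies.
(f) Not entailed — the narrative places the filling before the breaking, not after.

(b), (e)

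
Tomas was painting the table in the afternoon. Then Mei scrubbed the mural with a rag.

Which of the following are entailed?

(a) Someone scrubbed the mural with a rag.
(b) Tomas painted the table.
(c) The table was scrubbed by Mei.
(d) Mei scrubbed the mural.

(a), (d)

(a) Entailed — the original entails any weakening of itself; this just generalizes the agent.
(b) Not entailed — 'was painting' is progressive on an accomplishment; it does not entail the completed 'painted'.
(c) Not entailed — Mei scrubbed the mural, not the table; the table belongs to the painting event.
(d) Entailed — every conjunct here is already in the original scrubbing event.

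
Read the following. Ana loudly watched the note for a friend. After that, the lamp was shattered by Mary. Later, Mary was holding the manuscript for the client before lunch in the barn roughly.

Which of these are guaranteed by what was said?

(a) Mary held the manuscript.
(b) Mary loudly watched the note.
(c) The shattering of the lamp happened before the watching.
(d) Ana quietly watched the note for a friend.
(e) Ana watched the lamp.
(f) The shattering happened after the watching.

(a) Entailed — 'hold' is an activity; 'was holding' entails that some holding happened, so 'held' holds.
(b) Not entailed — the passage has Ana watching the note, not Mary.
(c) Not entailed — the narrative places the watching before the shattering, not after.
(d) Not entailed — 'quietly' adds a manner not in (and inconsistent with) the original.
(e) Not entailed — Ana watched the note, not the lamp; the lamp belongs to the shattering event.
(f) Entailed — the narrative places the watching before the shattering.

(a), (f)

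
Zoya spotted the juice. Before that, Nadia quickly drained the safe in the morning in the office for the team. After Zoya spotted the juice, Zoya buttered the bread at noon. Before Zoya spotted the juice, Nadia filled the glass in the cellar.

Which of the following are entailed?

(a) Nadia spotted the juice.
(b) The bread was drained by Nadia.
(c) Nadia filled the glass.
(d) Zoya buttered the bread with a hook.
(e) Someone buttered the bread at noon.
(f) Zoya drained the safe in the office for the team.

(a) Not entailed — the passage has Zoya spotting the juice, not Nadia.
(b) Not entailed — Nadia drained the safe, not the bread; the bread belongs to the buttering event.
(c) Entailed — dropping 'in the cellar' leaves a sub-description the original still satisfies.
(d) Not entailed — 'with a hook' adds information not in the original event.
(e) Entailed — the original entails any weakening of itself; this just generalizes the agent.
(f) Not entailed — the passage has Nadia draining the safe, not Zoya.

(c), (e)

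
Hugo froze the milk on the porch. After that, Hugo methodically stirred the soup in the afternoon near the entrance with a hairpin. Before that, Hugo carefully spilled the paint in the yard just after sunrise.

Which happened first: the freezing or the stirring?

The connectives place the freezing before the stirring.

the freezing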